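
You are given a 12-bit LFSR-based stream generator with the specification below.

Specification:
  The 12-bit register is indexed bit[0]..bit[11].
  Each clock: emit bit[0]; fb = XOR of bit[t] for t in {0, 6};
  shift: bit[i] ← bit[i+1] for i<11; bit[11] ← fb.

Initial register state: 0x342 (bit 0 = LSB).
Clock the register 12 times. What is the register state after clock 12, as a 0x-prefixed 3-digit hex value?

reg_0 = 0x342
clock 1: out=0, reg = 0x9A1
clock 2: out=1, reg = 0xCD0
clock 3: out=0, reg = 0xE68
clock 4: out=0, reg = 0xF34
clock 5: out=0, reg = 0x79A
clock 6: out=0, reg = 0x3CD
clock 7: out=1, reg = 0x1E6
clock 8: out=0, reg = 0x8F3
clock 9: out=1, reg = 0x479
clock 10: out=1, reg = 0x23C
clock 11: out=0, reg = 0x11E
clock 12: out=0, reg = 0x08F

0x08F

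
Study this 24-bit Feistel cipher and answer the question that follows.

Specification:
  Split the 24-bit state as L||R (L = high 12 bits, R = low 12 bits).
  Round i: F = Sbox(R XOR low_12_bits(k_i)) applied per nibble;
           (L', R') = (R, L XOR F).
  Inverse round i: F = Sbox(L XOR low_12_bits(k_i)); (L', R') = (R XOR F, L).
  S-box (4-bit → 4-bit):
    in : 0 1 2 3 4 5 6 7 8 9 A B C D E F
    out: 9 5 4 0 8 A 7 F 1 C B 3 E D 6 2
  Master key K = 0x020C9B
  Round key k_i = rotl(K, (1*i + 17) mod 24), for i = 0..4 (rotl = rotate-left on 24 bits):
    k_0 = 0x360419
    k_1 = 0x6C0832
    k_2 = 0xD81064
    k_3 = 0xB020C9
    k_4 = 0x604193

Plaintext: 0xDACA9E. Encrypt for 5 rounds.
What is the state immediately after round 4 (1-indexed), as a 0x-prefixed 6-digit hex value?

s_0 = plaintext = 0xDACA9E
s_1 = Round(s_0, k_0) = 0xA9EBB3
s_2 = Round(s_1, k_1) = 0xBB3A8B
s_3 = Round(s_2, k_2) = 0xA8B0D1
s_4 = Round(s_3, k_3) = 0x0D13DA
s_5 = Round(s_4, k_4) = 0x3DA45D

0x0D13DA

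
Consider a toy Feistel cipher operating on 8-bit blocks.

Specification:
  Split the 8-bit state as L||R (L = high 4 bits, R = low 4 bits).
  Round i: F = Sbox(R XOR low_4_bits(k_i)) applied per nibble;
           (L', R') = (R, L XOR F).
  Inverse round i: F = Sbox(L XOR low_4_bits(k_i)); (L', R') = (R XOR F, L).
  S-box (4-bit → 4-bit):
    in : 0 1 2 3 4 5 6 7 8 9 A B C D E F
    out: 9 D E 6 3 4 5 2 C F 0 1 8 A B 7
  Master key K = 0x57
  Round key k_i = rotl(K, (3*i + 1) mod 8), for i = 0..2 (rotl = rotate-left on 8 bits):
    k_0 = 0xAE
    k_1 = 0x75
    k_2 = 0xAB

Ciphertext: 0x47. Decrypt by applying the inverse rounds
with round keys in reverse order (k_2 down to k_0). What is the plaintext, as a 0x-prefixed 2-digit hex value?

s_0 = ciphertext = 0x47
s_1 = InvRound(s_0, k_2) = 0x04
s_2 = InvRound(s_1, k_1) = 0x00
s_3 = InvRound(s_2, k_0) = 0xB0

0xB0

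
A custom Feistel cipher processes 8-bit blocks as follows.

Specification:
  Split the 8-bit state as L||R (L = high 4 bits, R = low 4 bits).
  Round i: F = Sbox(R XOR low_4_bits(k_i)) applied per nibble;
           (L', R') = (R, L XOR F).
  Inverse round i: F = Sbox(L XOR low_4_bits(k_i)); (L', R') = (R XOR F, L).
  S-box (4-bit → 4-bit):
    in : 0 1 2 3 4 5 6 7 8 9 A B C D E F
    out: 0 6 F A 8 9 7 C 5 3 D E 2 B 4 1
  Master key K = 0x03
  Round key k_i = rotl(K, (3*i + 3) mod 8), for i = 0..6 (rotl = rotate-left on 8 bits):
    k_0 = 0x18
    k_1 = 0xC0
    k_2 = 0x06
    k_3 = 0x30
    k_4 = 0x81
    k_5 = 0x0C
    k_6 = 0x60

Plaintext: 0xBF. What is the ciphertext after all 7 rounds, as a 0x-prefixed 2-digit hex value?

0xED

s_0 = plaintext = 0xBF
s_1 = Round(s_0, k_0) = 0xF7
s_2 = Round(s_1, k_1) = 0x73
s_3 = Round(s_2, k_2) = 0x3E
s_4 = Round(s_3, k_3) = 0xE7
s_5 = Round(s_4, k_4) = 0x79
s_6 = Round(s_5, k_5) = 0x9E
s_7 = Round(s_6, k_6) = 0xED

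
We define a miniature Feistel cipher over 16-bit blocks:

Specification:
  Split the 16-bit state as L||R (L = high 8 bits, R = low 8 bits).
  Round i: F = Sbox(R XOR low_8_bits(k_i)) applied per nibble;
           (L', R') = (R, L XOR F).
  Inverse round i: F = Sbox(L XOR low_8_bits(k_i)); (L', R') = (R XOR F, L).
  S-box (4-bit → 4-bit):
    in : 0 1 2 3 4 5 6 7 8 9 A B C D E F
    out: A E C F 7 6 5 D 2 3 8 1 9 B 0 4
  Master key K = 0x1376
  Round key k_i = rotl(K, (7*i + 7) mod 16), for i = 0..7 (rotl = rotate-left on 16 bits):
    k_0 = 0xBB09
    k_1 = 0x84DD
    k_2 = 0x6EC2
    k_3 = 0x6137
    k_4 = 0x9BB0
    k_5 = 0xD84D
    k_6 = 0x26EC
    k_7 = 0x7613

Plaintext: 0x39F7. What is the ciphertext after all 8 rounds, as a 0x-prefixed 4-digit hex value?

s_0 = plaintext = 0x39F7
s_1 = Round(s_0, k_0) = 0xF779
s_2 = Round(s_1, k_1) = 0x7970
s_3 = Round(s_2, k_2) = 0x7065
s_4 = Round(s_3, k_3) = 0x651C
s_5 = Round(s_4, k_4) = 0x1CEC
s_6 = Round(s_5, k_5) = 0xEC92
s_7 = Round(s_6, k_6) = 0x923C
s_8 = Round(s_7, k_7) = 0x3C56

0x3C56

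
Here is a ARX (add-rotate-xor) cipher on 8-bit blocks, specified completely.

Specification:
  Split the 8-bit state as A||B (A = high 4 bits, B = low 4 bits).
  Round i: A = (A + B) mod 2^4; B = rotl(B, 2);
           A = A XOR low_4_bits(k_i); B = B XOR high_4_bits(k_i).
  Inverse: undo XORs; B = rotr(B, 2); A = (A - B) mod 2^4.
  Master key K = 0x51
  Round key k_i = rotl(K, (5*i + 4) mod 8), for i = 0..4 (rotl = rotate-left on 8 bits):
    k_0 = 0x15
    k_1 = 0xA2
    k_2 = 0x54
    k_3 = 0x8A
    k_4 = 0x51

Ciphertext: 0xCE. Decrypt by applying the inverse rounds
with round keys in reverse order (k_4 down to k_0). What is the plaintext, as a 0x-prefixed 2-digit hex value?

0x7D

s_0 = ciphertext = 0xCE
s_1 = InvRound(s_0, k_4) = 0xFE
s_2 = InvRound(s_1, k_3) = 0xC9
s_3 = InvRound(s_2, k_2) = 0x53
s_4 = InvRound(s_3, k_1) = 0x16
s_5 = InvRound(s_4, k_0) = 0x7D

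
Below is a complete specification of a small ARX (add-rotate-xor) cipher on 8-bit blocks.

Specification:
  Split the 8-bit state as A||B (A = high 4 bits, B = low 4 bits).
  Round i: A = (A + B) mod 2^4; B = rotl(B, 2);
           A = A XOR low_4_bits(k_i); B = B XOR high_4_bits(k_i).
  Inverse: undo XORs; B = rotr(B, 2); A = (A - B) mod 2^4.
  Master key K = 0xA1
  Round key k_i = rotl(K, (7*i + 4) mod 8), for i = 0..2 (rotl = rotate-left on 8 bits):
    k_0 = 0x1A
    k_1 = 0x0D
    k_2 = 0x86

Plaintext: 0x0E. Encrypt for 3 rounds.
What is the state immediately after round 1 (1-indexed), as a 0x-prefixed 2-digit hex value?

s_0 = plaintext = 0x0E
s_1 = Round(s_0, k_0) = 0x4A
s_2 = Round(s_1, k_1) = 0x3A
s_3 = Round(s_2, k_2) = 0xB2

0x4A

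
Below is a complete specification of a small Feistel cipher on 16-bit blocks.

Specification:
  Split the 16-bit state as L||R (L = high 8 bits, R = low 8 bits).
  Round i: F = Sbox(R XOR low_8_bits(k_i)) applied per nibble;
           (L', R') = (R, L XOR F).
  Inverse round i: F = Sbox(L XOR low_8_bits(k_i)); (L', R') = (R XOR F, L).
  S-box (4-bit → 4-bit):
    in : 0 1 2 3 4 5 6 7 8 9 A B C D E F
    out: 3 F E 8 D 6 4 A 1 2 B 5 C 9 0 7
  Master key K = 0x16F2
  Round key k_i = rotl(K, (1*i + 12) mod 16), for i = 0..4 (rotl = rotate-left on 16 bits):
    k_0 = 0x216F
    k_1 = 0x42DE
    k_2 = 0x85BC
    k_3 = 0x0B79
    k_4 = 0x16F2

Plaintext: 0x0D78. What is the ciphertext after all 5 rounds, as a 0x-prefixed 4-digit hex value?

s_0 = plaintext = 0x0D78
s_1 = Round(s_0, k_0) = 0x78F7
s_2 = Round(s_1, k_1) = 0xF79A
s_3 = Round(s_2, k_2) = 0x9A13
s_4 = Round(s_3, k_3) = 0x13D1
s_5 = Round(s_4, k_4) = 0xD1FB

0xD1FB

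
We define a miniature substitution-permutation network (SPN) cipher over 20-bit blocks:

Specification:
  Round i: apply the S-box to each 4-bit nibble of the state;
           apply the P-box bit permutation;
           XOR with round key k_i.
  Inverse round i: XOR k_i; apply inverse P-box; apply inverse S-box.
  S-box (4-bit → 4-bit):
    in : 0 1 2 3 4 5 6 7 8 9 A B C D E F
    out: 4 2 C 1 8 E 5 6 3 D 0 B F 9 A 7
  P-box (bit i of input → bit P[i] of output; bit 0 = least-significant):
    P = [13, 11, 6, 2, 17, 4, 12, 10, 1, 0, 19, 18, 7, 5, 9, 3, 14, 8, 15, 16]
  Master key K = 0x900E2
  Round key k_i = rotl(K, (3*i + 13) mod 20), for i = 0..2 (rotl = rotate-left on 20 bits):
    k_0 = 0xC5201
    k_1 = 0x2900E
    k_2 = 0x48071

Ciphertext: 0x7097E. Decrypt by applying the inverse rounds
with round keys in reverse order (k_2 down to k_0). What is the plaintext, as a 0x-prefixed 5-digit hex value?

s_0 = ciphertext = 0x7097E
s_1 = InvRound(s_0, k_2) = 0x5483E
s_2 = InvRound(s_1, k_1) = 0x914F1
s_3 = InvRound(s_2, k_0) = 0xDF4E0

0xDF4E0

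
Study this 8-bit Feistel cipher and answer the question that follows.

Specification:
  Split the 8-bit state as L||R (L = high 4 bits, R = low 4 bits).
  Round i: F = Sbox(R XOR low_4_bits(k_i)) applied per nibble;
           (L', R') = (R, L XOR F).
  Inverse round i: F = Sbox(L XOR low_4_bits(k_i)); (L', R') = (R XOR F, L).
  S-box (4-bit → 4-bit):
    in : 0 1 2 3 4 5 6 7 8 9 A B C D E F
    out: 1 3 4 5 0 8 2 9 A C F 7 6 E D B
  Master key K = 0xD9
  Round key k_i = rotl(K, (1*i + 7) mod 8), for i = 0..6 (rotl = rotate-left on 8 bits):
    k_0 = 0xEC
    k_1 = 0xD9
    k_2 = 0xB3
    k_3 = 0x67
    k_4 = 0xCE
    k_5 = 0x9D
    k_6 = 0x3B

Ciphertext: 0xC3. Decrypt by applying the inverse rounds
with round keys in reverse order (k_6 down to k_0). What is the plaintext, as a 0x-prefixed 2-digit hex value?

s_0 = ciphertext = 0xC3
s_1 = InvRound(s_0, k_6) = 0xAC
s_2 = InvRound(s_1, k_5) = 0x5A
s_3 = InvRound(s_2, k_4) = 0xD5
s_4 = InvRound(s_3, k_3) = 0xAD
s_5 = InvRound(s_4, k_2) = 0x1A
s_6 = InvRound(s_5, k_1) = 0x01
s_7 = InvRound(s_6, k_0) = 0x70

0x70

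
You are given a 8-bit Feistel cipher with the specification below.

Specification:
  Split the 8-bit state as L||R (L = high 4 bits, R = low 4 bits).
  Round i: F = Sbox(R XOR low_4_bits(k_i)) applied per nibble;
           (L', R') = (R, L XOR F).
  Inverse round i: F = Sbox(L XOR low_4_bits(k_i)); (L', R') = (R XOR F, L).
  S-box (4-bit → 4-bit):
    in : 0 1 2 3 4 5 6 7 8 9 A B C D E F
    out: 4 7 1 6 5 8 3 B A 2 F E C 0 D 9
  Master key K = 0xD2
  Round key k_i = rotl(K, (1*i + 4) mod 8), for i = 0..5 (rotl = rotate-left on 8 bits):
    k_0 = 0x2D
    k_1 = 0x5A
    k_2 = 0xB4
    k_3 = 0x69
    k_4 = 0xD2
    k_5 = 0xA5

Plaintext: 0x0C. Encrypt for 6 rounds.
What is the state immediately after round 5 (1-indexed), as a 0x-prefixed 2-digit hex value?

0x93

s_0 = plaintext = 0x0C
s_1 = Round(s_0, k_0) = 0xC7
s_2 = Round(s_1, k_1) = 0x7C
s_3 = Round(s_2, k_2) = 0xCD
s_4 = Round(s_3, k_3) = 0xD9
s_5 = Round(s_4, k_4) = 0x93
s_6 = Round(s_5, k_5) = 0x3A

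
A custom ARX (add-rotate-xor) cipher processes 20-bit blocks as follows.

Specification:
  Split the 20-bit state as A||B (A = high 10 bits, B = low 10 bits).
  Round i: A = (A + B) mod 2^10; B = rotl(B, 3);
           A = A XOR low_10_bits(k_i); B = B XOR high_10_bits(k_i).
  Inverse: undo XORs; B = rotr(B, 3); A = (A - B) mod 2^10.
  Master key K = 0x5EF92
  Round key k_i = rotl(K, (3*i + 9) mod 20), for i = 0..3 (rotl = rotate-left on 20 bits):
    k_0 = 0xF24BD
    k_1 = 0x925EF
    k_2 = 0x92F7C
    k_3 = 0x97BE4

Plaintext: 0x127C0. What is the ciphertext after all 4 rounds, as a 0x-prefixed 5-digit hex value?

s_0 = plaintext = 0x127C0
s_1 = Round(s_0, k_0) = 0x2D1CE
s_2 = Round(s_1, k_1) = 0xDB43A
s_3 = Round(s_2, k_2) = 0x36F9B
s_4 = Round(s_3, k_3) = 0xE4A81

0xE4A81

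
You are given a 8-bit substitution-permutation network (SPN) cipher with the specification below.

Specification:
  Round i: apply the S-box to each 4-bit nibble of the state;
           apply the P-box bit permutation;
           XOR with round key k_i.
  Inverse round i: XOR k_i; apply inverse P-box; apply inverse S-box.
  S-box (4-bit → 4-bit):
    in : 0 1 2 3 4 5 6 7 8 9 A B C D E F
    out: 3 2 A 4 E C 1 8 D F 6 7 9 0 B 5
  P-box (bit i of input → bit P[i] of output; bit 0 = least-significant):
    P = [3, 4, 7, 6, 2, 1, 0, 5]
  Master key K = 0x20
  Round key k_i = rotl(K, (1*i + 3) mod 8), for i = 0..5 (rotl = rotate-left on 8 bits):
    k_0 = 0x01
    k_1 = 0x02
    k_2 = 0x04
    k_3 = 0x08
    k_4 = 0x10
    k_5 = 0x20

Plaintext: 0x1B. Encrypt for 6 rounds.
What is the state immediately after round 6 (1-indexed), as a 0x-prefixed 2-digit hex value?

s_0 = plaintext = 0x1B
s_1 = Round(s_0, k_0) = 0x9B
s_2 = Round(s_1, k_1) = 0xBD
s_3 = Round(s_2, k_2) = 0x03
s_4 = Round(s_3, k_3) = 0x8E
s_5 = Round(s_4, k_4) = 0x6D
s_6 = Round(s_5, k_5) = 0x24

0x24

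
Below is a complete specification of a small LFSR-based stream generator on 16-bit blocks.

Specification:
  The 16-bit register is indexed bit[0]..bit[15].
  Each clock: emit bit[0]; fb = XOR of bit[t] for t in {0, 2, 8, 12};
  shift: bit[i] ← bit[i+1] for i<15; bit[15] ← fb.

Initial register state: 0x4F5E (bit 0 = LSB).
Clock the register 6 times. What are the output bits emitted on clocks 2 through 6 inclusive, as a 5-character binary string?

reg_0 = 0x4F5E
clock 1: out=0, reg = 0x27AF
clock 2: out=1, reg = 0x93D7
clock 3: out=1, reg = 0x49EB
clock 4: out=1, reg = 0x24F5
clock 5: out=1, reg = 0x127A
clock 6: out=0, reg = 0x893D

11110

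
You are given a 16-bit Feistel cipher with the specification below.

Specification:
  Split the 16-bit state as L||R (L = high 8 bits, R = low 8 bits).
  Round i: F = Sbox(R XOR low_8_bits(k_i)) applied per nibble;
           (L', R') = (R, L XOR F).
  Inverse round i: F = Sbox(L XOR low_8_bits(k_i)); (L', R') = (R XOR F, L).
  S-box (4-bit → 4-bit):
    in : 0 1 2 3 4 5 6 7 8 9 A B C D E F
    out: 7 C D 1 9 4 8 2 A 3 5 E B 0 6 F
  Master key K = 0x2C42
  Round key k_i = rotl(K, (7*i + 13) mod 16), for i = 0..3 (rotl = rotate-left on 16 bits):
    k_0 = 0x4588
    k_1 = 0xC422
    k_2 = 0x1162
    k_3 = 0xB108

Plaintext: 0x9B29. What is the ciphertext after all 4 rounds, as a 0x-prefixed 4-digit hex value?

0x188A

s_0 = plaintext = 0x9B29
s_1 = Round(s_0, k_0) = 0x29C7
s_2 = Round(s_1, k_1) = 0xC74D
s_3 = Round(s_2, k_2) = 0x4D18
s_4 = Round(s_3, k_3) = 0x188A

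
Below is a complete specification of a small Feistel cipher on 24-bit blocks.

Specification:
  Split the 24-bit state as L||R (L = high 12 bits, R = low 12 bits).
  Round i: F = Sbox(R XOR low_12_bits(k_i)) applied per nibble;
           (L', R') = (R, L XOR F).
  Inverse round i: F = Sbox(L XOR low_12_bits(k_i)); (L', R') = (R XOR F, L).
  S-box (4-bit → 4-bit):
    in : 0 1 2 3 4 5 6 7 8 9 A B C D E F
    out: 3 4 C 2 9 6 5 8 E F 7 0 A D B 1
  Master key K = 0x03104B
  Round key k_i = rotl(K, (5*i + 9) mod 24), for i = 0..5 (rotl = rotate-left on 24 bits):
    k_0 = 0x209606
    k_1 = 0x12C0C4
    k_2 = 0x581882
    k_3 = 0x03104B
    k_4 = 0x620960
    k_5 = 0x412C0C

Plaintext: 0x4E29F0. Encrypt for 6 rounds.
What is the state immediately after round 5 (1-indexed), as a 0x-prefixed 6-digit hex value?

s_0 = plaintext = 0x4E29F0
s_1 = Round(s_0, k_0) = 0x9F05F7
s_2 = Round(s_1, k_1) = 0x5F7FD2
s_3 = Round(s_2, k_2) = 0xFD2D94
s_4 = Round(s_3, k_3) = 0xD94203
s_5 = Round(s_4, k_4) = 0x203DC6
s_6 = Round(s_5, k_5) = 0xDC66A4

0x203DC6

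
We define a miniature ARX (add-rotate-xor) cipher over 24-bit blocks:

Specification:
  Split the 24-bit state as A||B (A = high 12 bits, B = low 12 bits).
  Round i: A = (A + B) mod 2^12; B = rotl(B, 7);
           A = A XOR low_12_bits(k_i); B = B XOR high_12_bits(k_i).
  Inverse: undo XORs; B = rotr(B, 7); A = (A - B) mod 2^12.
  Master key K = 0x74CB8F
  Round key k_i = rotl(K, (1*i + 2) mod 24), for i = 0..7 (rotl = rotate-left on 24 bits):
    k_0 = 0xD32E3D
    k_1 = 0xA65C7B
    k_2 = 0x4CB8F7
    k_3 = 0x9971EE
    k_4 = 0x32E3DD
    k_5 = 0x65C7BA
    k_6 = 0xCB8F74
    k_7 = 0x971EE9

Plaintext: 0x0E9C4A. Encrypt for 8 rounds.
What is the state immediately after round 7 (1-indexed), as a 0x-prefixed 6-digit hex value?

s_0 = plaintext = 0x0E9C4A
s_1 = Round(s_0, k_0) = 0x30E850
s_2 = Round(s_1, k_1) = 0x725227
s_3 = Round(s_2, k_2) = 0x1BB75A
s_4 = Round(s_3, k_3) = 0x8FB4AD
s_5 = Round(s_4, k_4) = 0xE7558B
s_6 = Round(s_5, k_5) = 0x3BA3F0
s_7 = Round(s_6, k_6) = 0x8DE4A7
s_8 = Round(s_7, k_7) = 0x36CAD4

0x8DE4A7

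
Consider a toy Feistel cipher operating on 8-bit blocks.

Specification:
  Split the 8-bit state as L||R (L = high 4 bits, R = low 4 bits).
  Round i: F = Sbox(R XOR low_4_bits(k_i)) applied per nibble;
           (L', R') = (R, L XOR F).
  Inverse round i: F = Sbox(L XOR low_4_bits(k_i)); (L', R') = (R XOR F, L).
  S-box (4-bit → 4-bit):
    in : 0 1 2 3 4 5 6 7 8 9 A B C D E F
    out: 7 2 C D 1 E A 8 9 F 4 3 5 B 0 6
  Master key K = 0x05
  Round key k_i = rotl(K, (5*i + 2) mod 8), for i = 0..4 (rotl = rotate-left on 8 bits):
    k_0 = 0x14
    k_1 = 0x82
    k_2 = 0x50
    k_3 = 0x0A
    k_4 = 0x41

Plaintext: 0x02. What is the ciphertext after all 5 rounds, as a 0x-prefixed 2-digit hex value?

s_0 = plaintext = 0x02
s_1 = Round(s_0, k_0) = 0x2A
s_2 = Round(s_1, k_1) = 0xAB
s_3 = Round(s_2, k_2) = 0xB9
s_4 = Round(s_3, k_3) = 0x96
s_5 = Round(s_4, k_4) = 0x61

0x61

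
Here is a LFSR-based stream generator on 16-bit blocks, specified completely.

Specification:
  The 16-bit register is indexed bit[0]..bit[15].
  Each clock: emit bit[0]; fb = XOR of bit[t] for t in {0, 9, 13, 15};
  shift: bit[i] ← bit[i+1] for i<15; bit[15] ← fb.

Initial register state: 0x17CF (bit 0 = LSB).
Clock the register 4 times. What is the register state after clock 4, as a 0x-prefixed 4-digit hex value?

reg_0 = 0x17CF
clock 1: out=1, reg = 0x0BE7
clock 2: out=1, reg = 0x05F3
clock 3: out=1, reg = 0x82F9
clock 4: out=1, reg = 0xC17C

0xC17C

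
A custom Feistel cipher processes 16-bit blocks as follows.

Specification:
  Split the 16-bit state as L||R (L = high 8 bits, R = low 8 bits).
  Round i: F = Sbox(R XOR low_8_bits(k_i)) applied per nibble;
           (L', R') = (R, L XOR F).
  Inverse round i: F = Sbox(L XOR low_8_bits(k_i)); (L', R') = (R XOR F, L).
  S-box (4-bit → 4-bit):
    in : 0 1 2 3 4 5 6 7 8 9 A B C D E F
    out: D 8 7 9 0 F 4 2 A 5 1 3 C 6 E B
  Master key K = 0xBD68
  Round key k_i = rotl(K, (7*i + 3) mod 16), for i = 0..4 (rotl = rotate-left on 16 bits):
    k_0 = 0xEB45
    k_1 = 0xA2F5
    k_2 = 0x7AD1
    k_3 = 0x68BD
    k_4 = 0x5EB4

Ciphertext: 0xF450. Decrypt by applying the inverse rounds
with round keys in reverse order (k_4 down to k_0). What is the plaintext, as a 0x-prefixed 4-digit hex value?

0x145E

s_0 = ciphertext = 0xF450
s_1 = InvRound(s_0, k_4) = 0x5DF4
s_2 = InvRound(s_1, k_3) = 0x195D
s_3 = InvRound(s_2, k_2) = 0x9719
s_4 = InvRound(s_3, k_1) = 0x5E97
s_5 = InvRound(s_4, k_0) = 0x145E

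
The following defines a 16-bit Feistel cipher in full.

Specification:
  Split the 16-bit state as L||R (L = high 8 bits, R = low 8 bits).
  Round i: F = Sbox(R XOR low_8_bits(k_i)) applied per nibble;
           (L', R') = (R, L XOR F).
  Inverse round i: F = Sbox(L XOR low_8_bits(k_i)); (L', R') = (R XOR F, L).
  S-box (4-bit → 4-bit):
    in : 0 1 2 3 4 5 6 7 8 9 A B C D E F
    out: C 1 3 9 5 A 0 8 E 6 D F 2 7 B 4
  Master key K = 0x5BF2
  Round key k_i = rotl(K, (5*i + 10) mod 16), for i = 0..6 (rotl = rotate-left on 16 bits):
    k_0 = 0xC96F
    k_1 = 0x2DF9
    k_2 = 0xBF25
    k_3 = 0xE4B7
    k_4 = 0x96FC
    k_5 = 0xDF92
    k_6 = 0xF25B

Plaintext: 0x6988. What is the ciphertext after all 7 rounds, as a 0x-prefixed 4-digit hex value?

0x539D

s_0 = plaintext = 0x6988
s_1 = Round(s_0, k_0) = 0x88D1
s_2 = Round(s_1, k_1) = 0xD1B6
s_3 = Round(s_2, k_2) = 0xB6B8
s_4 = Round(s_3, k_3) = 0xB872
s_5 = Round(s_4, k_4) = 0x7253
s_6 = Round(s_5, k_5) = 0x5353
s_7 = Round(s_6, k_6) = 0x539D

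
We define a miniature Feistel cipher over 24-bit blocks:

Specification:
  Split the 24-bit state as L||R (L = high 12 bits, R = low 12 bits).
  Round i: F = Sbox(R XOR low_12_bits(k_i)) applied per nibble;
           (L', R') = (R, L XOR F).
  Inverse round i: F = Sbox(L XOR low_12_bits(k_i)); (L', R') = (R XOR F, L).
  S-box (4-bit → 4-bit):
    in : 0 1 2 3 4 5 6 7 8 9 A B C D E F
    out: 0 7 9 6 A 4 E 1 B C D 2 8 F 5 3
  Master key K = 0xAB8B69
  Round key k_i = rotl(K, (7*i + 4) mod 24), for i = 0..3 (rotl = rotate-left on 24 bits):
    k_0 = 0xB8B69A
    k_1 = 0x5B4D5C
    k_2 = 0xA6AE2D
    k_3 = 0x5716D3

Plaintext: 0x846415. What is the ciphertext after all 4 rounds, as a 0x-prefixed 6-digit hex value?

0x8AF9D1

s_0 = plaintext = 0x846415
s_1 = Round(s_0, k_0) = 0x4151F5
s_2 = Round(s_1, k_1) = 0x1F5CC9
s_3 = Round(s_2, k_2) = 0xCC98AF
s_4 = Round(s_3, k_3) = 0x8AF9D1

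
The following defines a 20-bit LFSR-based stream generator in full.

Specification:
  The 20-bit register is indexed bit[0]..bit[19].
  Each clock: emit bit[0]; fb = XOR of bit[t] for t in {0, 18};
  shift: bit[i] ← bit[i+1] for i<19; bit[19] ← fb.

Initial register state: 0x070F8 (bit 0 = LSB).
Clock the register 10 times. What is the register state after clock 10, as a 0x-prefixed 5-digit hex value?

0xA601C

reg_0 = 0x070F8
clock 1: out=0, reg = 0x0387C
clock 2: out=0, reg = 0x01C3E
clock 3: out=0, reg = 0x00E1F
clock 4: out=1, reg = 0x8070F
clock 5: out=1, reg = 0xC0387
clock 6: out=1, reg = 0x601C3
clock 7: out=1, reg = 0x300E1
clock 8: out=1, reg = 0x98070
clock 9: out=0, reg = 0x4C038
clock 10: out=0, reg = 0xA601C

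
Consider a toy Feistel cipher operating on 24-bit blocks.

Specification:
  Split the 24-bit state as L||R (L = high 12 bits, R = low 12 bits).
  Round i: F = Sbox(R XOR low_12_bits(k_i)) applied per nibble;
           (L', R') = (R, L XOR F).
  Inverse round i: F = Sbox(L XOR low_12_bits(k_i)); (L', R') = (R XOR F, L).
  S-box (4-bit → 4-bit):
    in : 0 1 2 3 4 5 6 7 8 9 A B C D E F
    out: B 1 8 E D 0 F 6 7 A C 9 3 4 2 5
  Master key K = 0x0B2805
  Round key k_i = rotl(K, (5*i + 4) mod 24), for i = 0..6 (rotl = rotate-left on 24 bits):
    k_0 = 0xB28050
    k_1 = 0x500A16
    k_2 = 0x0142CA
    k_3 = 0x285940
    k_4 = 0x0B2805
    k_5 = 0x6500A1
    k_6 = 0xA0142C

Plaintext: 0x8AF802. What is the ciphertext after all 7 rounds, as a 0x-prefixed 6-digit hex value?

0xF1A9DA

s_0 = plaintext = 0x8AF802
s_1 = Round(s_0, k_0) = 0x802FA7
s_2 = Round(s_1, k_1) = 0xFA7893
s_3 = Round(s_2, k_2) = 0x8933AD
s_4 = Round(s_3, k_3) = 0x3AD4B7
s_5 = Round(s_4, k_4) = 0x4B7035
s_6 = Round(s_5, k_5) = 0x035F1A
s_7 = Round(s_6, k_6) = 0xF1A9DA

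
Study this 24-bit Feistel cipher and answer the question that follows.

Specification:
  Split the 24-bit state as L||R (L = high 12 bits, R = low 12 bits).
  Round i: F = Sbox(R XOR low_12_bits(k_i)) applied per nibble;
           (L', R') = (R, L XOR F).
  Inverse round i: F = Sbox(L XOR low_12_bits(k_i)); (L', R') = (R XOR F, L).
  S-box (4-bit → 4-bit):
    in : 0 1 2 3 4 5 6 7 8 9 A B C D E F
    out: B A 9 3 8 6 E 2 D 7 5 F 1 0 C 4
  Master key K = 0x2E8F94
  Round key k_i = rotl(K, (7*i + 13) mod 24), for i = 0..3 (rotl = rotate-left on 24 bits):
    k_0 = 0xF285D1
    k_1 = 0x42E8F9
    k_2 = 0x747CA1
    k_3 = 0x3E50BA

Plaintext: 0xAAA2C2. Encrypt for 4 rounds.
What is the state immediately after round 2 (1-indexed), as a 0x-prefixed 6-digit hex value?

0x809989

s_0 = plaintext = 0xAAA2C2
s_1 = Round(s_0, k_0) = 0x2C2809
s_2 = Round(s_1, k_1) = 0x809989
s_3 = Round(s_2, k_2) = 0x989E94
s_4 = Round(s_3, k_3) = 0xE94515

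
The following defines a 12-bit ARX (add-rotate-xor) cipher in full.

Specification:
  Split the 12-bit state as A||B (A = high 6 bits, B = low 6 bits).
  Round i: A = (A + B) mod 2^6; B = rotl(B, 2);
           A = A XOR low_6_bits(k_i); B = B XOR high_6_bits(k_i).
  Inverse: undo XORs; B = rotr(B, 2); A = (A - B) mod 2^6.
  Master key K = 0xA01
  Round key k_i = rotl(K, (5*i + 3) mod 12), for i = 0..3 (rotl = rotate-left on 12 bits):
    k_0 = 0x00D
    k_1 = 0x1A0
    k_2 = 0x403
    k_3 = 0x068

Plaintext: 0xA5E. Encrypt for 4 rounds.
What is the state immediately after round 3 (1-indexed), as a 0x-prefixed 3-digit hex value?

0x1D6

s_0 = plaintext = 0xA5E
s_1 = Round(s_0, k_0) = 0x2B9
s_2 = Round(s_1, k_1) = 0x8E1
s_3 = Round(s_2, k_2) = 0x1D6
s_4 = Round(s_3, k_3) = 0xD58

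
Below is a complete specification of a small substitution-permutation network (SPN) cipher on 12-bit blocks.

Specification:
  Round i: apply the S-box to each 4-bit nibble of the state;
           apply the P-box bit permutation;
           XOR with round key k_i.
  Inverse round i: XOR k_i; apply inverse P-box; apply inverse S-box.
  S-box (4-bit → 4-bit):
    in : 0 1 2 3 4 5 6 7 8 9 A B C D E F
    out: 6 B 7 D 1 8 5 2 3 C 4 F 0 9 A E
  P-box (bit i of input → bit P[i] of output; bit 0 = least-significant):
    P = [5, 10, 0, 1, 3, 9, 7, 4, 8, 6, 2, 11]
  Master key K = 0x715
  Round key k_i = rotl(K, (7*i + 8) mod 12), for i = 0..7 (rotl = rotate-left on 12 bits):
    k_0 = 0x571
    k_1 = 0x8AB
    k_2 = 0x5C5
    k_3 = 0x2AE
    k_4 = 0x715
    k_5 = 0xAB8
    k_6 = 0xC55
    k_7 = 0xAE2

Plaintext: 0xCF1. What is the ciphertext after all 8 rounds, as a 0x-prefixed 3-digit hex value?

0xF85

s_0 = plaintext = 0xCF1
s_1 = Round(s_0, k_0) = 0x3C3
s_2 = Round(s_1, k_1) = 0x18C
s_3 = Round(s_2, k_2) = 0xE8D
s_4 = Round(s_3, k_3) = 0x8C4
s_5 = Round(s_4, k_4) = 0x675
s_6 = Round(s_5, k_5) = 0x9BE
s_7 = Round(s_6, k_6) = 0x2CB
s_8 = Round(s_7, k_7) = 0xF85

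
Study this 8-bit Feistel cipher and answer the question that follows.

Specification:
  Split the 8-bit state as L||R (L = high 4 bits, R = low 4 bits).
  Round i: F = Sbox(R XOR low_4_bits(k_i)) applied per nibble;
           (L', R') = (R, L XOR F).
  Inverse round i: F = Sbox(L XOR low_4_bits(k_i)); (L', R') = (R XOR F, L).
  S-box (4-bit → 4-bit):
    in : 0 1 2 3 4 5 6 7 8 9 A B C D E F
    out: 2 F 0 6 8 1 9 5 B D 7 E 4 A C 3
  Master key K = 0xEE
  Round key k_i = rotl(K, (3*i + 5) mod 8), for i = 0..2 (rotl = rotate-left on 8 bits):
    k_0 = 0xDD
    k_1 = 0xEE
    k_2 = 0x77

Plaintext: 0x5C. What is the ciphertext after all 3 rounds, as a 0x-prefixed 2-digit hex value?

0x4C

s_0 = plaintext = 0x5C
s_1 = Round(s_0, k_0) = 0xCA
s_2 = Round(s_1, k_1) = 0xA4
s_3 = Round(s_2, k_2) = 0x4C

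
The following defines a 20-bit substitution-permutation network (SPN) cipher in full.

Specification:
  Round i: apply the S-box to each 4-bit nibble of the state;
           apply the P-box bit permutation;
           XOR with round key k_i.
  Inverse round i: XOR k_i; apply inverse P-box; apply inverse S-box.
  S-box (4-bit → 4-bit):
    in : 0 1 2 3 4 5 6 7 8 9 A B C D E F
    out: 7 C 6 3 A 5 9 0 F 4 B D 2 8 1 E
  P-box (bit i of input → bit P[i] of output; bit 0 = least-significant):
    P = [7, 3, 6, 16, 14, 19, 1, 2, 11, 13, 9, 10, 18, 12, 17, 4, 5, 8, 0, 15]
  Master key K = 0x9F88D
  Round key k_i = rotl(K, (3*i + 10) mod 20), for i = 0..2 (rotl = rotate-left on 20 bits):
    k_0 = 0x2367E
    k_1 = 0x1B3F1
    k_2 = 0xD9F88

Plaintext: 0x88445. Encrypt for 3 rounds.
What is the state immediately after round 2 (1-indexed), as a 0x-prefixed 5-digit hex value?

0xECA27

s_0 = plaintext = 0x88445
s_1 = Round(s_0, k_0) = 0xC838B
s_2 = Round(s_1, k_1) = 0xECA27
s_3 = Round(s_2, k_2) = 0x5A3AA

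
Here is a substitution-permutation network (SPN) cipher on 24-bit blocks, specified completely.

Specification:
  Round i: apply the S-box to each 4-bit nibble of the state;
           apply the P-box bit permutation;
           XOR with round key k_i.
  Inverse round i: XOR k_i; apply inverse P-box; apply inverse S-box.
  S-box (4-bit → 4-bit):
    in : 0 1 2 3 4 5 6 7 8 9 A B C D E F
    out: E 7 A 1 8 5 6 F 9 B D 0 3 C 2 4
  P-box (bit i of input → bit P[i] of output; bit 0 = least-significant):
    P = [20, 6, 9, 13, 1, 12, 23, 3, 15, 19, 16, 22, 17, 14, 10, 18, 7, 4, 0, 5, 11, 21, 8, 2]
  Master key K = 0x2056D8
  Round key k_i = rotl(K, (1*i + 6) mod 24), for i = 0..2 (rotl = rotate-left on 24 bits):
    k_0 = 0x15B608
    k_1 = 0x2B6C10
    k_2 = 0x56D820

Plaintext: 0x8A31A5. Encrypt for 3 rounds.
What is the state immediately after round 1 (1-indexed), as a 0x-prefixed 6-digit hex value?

s_0 = plaintext = 0x8A31A5
s_1 = Round(s_0, k_0) = 0x8E3CA7
s_2 = Round(s_1, k_1) = 0xB1C64E
s_3 = Round(s_2, k_2) = 0x5D98F9

0x8E3CA7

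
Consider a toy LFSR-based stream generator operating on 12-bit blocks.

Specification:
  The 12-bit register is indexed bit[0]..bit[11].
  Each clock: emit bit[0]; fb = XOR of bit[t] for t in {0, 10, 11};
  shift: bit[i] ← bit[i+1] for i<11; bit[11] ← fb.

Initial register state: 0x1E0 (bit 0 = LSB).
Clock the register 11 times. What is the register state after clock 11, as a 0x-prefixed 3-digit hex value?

reg_0 = 0x1E0
clock 1: out=0, reg = 0x0F0
clock 2: out=0, reg = 0x078
clock 3: out=0, reg = 0x03C
clock 4: out=0, reg = 0x01E
clock 5: out=0, reg = 0x00F
clock 6: out=1, reg = 0x807
clock 7: out=1, reg = 0x403
clock 8: out=1, reg = 0x201
clock 9: out=1, reg = 0x900
clock 10: out=0, reg = 0xC80
clock 11: out=0, reg = 0x640

0x640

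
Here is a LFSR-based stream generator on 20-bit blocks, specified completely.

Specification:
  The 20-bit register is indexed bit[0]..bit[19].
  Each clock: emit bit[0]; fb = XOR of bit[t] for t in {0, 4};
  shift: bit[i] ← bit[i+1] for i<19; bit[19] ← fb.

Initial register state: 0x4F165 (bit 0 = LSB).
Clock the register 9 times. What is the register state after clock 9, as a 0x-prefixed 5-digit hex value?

0x39A78

reg_0 = 0x4F165
clock 1: out=1, reg = 0xA78B2
clock 2: out=0, reg = 0xD3C59
clock 3: out=1, reg = 0x69E2C
clock 4: out=0, reg = 0x34F16
clock 5: out=0, reg = 0x9A78B
clock 6: out=1, reg = 0xCD3C5
clock 7: out=1, reg = 0xE69E2
clock 8: out=0, reg = 0x734F1
clock 9: out=1, reg = 0x39A78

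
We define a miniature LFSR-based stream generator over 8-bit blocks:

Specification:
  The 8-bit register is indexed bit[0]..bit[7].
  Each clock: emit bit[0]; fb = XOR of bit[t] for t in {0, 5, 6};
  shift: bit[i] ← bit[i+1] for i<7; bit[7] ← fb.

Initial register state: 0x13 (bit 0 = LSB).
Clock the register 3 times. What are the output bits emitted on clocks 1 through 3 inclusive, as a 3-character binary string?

reg_0 = 0x13
clock 1: out=1, reg = 0x89
clock 2: out=1, reg = 0xC4
clock 3: out=0, reg = 0xE2

110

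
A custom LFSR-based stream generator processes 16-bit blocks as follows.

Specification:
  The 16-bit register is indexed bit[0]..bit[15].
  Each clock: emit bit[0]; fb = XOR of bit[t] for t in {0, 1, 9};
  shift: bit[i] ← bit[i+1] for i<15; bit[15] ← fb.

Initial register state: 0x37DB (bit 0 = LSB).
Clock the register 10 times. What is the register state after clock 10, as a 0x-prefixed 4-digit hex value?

reg_0 = 0x37DB
clock 1: out=1, reg = 0x9BED
clock 2: out=1, reg = 0x4DF6
clock 3: out=0, reg = 0xA6FB
clock 4: out=1, reg = 0xD37D
clock 5: out=1, reg = 0x69BE
clock 6: out=0, reg = 0xB4DF
clock 7: out=1, reg = 0x5A6F
clock 8: out=1, reg = 0xAD37
clock 9: out=1, reg = 0x569B
clock 10: out=1, reg = 0xAB4D

0xAB4D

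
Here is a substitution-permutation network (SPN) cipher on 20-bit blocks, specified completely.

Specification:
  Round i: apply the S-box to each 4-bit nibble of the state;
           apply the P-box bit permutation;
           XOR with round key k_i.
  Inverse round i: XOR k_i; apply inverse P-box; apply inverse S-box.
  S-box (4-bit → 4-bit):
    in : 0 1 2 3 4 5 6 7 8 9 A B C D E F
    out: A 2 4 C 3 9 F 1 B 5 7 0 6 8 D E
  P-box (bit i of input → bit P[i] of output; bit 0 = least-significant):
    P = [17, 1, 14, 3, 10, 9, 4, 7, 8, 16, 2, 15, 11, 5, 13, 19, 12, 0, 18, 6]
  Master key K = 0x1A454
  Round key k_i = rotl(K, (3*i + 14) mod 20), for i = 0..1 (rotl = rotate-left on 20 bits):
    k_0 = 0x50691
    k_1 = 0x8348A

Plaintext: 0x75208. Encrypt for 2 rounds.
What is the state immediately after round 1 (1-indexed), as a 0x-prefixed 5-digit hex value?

0xF1C1F

s_0 = plaintext = 0x75208
s_1 = Round(s_0, k_0) = 0xF1C1F
s_2 = Round(s_1, k_1) = 0xD76E5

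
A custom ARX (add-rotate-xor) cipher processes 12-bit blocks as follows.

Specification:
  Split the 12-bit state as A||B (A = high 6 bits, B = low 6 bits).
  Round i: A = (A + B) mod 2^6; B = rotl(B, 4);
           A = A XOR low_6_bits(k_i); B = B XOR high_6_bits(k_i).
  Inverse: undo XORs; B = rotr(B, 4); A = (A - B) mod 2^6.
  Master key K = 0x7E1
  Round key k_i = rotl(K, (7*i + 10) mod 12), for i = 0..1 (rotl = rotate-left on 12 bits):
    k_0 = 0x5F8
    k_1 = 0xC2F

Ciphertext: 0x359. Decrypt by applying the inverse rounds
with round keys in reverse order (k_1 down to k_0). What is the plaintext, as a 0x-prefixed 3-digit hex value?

s_0 = ciphertext = 0x359
s_1 = InvRound(s_0, k_1) = 0xF26
s_2 = InvRound(s_1, k_0) = 0xF47

0xF47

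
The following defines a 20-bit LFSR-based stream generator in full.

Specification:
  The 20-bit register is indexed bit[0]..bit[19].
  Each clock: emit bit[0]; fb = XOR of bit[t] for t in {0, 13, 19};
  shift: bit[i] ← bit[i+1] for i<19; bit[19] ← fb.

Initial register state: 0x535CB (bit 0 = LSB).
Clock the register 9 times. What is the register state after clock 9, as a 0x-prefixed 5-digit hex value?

reg_0 = 0x535CB
clock 1: out=1, reg = 0x29AE5
clock 2: out=1, reg = 0x94D72
clock 3: out=0, reg = 0xCA6B9
clock 4: out=1, reg = 0xE535C
clock 5: out=0, reg = 0xF29AE
clock 6: out=0, reg = 0x794D7
clock 7: out=1, reg = 0xBCA6B
clock 8: out=1, reg = 0x5E535
clock 9: out=1, reg = 0x2F29A

0x2F29A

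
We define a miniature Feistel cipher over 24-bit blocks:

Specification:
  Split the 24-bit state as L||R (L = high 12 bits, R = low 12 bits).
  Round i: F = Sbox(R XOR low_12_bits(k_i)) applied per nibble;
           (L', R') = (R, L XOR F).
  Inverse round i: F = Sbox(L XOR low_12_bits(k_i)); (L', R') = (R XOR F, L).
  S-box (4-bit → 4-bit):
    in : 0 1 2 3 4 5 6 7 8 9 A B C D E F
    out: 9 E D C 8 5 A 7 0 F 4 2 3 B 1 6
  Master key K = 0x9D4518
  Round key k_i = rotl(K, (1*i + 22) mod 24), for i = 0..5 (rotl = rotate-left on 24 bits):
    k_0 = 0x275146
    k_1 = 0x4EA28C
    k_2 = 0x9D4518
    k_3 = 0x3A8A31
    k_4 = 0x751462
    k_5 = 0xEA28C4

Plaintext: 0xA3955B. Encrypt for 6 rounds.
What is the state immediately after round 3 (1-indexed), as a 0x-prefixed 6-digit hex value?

0xC0AD3F

s_0 = plaintext = 0xA3955B
s_1 = Round(s_0, k_0) = 0x55B2D2
s_2 = Round(s_1, k_1) = 0x2D2C0A
s_3 = Round(s_2, k_2) = 0xC0AD3F
s_4 = Round(s_3, k_3) = 0xD3FB9B
s_5 = Round(s_4, k_4) = 0xB9BB50
s_6 = Round(s_5, k_5) = 0xB50763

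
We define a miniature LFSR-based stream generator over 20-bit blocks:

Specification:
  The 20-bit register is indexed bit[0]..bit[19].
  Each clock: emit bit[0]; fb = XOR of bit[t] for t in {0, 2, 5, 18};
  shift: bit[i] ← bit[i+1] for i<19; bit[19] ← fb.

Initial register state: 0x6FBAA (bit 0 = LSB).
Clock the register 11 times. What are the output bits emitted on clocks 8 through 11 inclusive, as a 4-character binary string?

reg_0 = 0x6FBAA
clock 1: out=0, reg = 0x37DD5
clock 2: out=1, reg = 0x1BEEA
clock 3: out=0, reg = 0x8DF75
clock 4: out=1, reg = 0xC6FBA
clock 5: out=0, reg = 0x637DD
clock 6: out=1, reg = 0xB1BEE
clock 7: out=0, reg = 0x58DF7
clock 8: out=1, reg = 0x2C6FB
clock 9: out=1, reg = 0x1637D
clock 10: out=1, reg = 0x8B1BE
clock 11: out=0, reg = 0x458DF

1110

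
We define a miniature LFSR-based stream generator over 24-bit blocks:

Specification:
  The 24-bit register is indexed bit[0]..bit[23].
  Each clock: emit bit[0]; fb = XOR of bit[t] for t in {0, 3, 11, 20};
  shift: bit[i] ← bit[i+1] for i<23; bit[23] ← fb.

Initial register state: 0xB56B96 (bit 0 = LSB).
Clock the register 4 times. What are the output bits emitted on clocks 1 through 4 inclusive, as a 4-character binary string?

0110

reg_0 = 0xB56B96
clock 1: out=0, reg = 0x5AB5CB
clock 2: out=1, reg = 0xAD5AE5
clock 3: out=1, reg = 0x56AD72
clock 4: out=0, reg = 0x2B56B9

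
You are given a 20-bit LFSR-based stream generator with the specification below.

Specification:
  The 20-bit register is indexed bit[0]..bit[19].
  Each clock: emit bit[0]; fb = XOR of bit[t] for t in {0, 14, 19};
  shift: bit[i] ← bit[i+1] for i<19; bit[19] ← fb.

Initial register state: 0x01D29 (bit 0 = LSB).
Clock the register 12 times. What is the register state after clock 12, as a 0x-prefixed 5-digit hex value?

reg_0 = 0x01D29
clock 1: out=1, reg = 0x80E94
clock 2: out=0, reg = 0xC074A
clock 3: out=0, reg = 0xE03A5
clock 4: out=1, reg = 0x701D2
clock 5: out=0, reg = 0x380E9
clock 6: out=1, reg = 0x9C074
clock 7: out=0, reg = 0x4E03A
clock 8: out=0, reg = 0xA701D
clock 9: out=1, reg = 0xD380E
clock 10: out=0, reg = 0xE9C07
clock 11: out=1, reg = 0x74E03
clock 12: out=1, reg = 0x3A701

0x3A701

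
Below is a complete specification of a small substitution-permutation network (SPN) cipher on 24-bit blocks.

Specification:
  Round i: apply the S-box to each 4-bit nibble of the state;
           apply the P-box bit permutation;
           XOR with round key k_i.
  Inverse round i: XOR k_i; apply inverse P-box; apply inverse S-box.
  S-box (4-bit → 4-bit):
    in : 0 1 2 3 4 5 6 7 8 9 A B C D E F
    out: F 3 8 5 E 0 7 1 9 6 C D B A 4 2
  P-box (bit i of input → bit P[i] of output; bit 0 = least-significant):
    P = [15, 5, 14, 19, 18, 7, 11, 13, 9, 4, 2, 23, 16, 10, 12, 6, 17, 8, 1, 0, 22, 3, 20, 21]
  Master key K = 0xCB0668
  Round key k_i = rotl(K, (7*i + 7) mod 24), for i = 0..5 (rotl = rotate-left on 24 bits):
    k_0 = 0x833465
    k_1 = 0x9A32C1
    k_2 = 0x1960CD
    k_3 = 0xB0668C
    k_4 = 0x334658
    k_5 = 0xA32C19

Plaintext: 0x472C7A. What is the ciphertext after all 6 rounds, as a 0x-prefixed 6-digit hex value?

0x2DA4F5

s_0 = plaintext = 0x472C7A
s_1 = Round(s_0, k_0) = 0x3D763D
s_2 = Round(s_1, k_1) = 0xC739F4
s_3 = Round(s_2, k_2) = 0x723071
s_4 = Round(s_3, k_3) = 0x75F4B9
s_5 = Round(s_4, k_4) = 0xF72A6C
s_6 = Round(s_5, k_5) = 0x2DA4F5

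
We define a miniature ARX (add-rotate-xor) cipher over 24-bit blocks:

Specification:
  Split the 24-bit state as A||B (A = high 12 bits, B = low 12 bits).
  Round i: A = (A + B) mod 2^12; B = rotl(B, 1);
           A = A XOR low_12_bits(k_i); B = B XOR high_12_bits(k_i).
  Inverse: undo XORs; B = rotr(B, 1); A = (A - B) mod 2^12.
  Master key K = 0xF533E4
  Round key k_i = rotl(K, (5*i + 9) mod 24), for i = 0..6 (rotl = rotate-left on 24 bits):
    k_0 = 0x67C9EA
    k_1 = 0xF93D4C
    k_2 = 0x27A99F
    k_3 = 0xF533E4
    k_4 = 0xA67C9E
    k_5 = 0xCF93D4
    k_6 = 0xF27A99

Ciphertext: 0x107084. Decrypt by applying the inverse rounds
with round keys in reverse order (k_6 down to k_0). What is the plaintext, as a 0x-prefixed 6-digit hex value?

0x7342BF

s_0 = ciphertext = 0x107084
s_1 = InvRound(s_0, k_6) = 0xBCDFD1
s_2 = InvRound(s_1, k_5) = 0x685194
s_3 = InvRound(s_2, k_4) = 0xC22DF9
s_4 = InvRound(s_3, k_3) = 0xE71155
s_5 = InvRound(s_4, k_2) = 0xE57997
s_6 = InvRound(s_5, k_1) = 0x019302
s_7 = InvRound(s_6, k_0) = 0x7342BF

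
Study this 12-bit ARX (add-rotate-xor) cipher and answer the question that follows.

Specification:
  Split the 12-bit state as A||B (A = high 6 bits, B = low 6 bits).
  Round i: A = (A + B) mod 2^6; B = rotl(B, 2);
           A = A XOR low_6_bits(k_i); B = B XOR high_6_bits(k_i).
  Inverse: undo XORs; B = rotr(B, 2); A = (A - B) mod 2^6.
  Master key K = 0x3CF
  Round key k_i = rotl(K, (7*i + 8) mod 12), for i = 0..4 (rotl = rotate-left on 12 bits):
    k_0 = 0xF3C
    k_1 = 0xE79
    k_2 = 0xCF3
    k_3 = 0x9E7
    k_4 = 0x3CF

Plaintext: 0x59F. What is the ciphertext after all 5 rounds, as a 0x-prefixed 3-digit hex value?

0x610

s_0 = plaintext = 0x59F
s_1 = Round(s_0, k_0) = 0x241
s_2 = Round(s_1, k_1) = 0xCFD
s_3 = Round(s_2, k_2) = 0x0C4
s_4 = Round(s_3, k_3) = 0x837
s_5 = Round(s_4, k_4) = 0x610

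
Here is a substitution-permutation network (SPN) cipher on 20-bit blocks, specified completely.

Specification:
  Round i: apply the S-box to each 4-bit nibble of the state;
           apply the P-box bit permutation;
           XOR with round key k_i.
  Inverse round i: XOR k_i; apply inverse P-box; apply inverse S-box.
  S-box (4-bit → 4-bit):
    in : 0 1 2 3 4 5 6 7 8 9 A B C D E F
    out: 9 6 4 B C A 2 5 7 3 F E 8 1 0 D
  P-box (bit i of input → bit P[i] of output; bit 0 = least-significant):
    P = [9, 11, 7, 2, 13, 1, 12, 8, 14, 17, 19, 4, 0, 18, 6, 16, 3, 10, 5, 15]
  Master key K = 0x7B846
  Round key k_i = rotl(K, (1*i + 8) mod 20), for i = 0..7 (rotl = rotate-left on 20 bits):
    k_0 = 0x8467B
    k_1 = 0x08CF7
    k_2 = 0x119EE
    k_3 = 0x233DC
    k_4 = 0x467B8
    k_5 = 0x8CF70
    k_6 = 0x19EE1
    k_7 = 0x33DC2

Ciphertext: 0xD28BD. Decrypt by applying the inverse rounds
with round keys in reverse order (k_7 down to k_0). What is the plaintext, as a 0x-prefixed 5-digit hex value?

s_0 = ciphertext = 0xD28BD
s_1 = InvRound(s_0, k_7) = 0x88BBC
s_2 = InvRound(s_1, k_6) = 0x9F44C
s_3 = InvRound(s_2, k_5) = 0x7CCF3
s_4 = InvRound(s_3, k_4) = 0x0F639
s_5 = InvRound(s_4, k_3) = 0xB79C4
s_6 = InvRound(s_5, k_2) = 0x7E89E
s_7 = InvRound(s_6, k_1) = 0x8A9DE
s_8 = InvRound(s_7, k_0) = 0xBDD0A

0xBDD0A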